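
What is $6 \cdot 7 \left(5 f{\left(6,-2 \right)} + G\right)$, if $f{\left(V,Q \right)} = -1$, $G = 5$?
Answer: $0$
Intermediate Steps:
$6 \cdot 7 \left(5 f{\left(6,-2 \right)} + G\right) = 6 \cdot 7 \left(5 \left(-1\right) + 5\right) = 42 \left(-5 + 5\right) = 42 \cdot 0 = 0$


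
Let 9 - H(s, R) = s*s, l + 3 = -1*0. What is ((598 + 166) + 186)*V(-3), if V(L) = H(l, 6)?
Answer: 0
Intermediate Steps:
l = -3 (l = -3 - 1*0 = -3 + 0 = -3)
H(s, R) = 9 - s**2 (H(s, R) = 9 - s*s = 9 - s**2)
V(L) = 0 (V(L) = 9 - 1*(-3)**2 = 9 - 1*9 = 9 - 9 = 0)
((598 + 166) + 186)*V(-3) = ((598 + 166) + 186)*0 = (764 + 186)*0 = 950*0 = 0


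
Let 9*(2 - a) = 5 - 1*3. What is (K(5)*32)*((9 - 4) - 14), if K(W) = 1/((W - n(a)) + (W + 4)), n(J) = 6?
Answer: -36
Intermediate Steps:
a = 16/9 (a = 2 - (5 - 1*3)/9 = 2 - (5 - 3)/9 = 2 - ⅑*2 = 2 - 2/9 = 16/9 ≈ 1.7778)
K(W) = 1/(-2 + 2*W) (K(W) = 1/((W - 1*6) + (W + 4)) = 1/((W - 6) + (4 + W)) = 1/((-6 + W) + (4 + W)) = 1/(-2 + 2*W))
(K(5)*32)*((9 - 4) - 14) = ((1/(2*(-1 + 5)))*32)*((9 - 4) - 14) = (((½)/4)*32)*(5 - 14) = (((½)*(¼))*32)*(-9) = ((⅛)*32)*(-9) = 4*(-9) = -36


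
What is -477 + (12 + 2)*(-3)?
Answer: -519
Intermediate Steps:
-477 + (12 + 2)*(-3) = -477 + 14*(-3) = -477 - 42 = -519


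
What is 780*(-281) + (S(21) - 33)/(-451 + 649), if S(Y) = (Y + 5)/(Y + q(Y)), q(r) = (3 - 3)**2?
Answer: -911351107/4158 ≈ -2.1918e+5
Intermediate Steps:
q(r) = 0 (q(r) = 0**2 = 0)
S(Y) = (5 + Y)/Y (S(Y) = (Y + 5)/(Y + 0) = (5 + Y)/Y)
780*(-281) + (S(21) - 33)/(-451 + 649) = 780*(-281) + ((5 + 21)/21 - 33)/(-451 + 649) = -219180 + ((1/21)*26 - 33)/198 = -219180 + (26/21 - 33)*(1/198) = -219180 - 667/21*1/198 = -219180 - 667/4158 = -911351107/4158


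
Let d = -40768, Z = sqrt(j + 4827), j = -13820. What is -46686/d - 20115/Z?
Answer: 23343/20384 + 20115*I*sqrt(17)/391 ≈ 1.1452 + 212.11*I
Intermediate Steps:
Z = 23*I*sqrt(17) (Z = sqrt(-13820 + 4827) = sqrt(-8993) = 23*I*sqrt(17) ≈ 94.831*I)
-46686/d - 20115/Z = -46686/(-40768) - 20115*(-I*sqrt(17)/391) = -46686*(-1/40768) - (-20115)*I*sqrt(17)/391 = 23343/20384 + 20115*I*sqrt(17)/391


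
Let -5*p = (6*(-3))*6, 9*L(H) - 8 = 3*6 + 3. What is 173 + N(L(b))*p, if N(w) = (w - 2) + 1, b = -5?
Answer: 221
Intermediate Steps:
L(H) = 29/9 (L(H) = 8/9 + (3*6 + 3)/9 = 8/9 + (18 + 3)/9 = 8/9 + (1/9)*21 = 8/9 + 7/3 = 29/9)
N(w) = -1 + w (N(w) = (-2 + w) + 1 = -1 + w)
p = 108/5 (p = -6*(-3)*6/5 = -(-18)*6/5 = -1/5*(-108) = 108/5 ≈ 21.600)
173 + N(L(b))*p = 173 + (-1 + 29/9)*(108/5) = 173 + (20/9)*(108/5) = 173 + 48 = 221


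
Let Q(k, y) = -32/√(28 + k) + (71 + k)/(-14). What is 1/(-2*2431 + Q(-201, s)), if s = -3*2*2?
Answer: -41136459/199623532429 - 1568*I*√173/199623532429 ≈ -0.00020607 - 1.0331e-7*I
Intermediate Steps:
s = -12 (s = -6*2 = -12)
Q(k, y) = -71/14 - 32/√(28 + k) - k/14 (Q(k, y) = -32/√(28 + k) + (71 + k)*(-1/14) = -32/√(28 + k) + (-71/14 - k/14) = -71/14 - 32/√(28 + k) - k/14)
1/(-2*2431 + Q(-201, s)) = 1/(-2*2431 + (-71/14 - 32/√(28 - 201) - 1/14*(-201))) = 1/(-4862 + (-71/14 - (-32)*I*√173/173 + 201/14)) = 1/(-4862 + (-71/14 + 32*I*√173/173 + 201/14)) = 1/(-4862 + (65/7 + 32*I*√173/173)) = 1/(-33969/7 + 32*I*√173/173)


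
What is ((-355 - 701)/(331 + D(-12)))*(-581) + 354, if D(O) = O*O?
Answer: 781686/475 ≈ 1645.7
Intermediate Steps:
D(O) = O²
((-355 - 701)/(331 + D(-12)))*(-581) + 354 = ((-355 - 701)/(331 + (-12)²))*(-581) + 354 = -1056/(331 + 144)*(-581) + 354 = -1056/475*(-581) + 354 = 613536/475 + 354 = 781686/475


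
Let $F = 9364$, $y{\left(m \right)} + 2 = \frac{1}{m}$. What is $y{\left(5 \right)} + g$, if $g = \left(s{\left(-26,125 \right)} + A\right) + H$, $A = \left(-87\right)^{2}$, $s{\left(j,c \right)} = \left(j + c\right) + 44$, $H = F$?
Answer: $\frac{85371}{5} \approx 17074.0$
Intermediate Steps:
$y{\left(m \right)} = -2 + \frac{1}{m}$
$H = 9364$
$s{\left(j,c \right)} = 44 + c + j$ ($s{\left(j,c \right)} = \left(c + j\right) + 44 = 44 + c + j$)
$A = 7569$
$g = 17076$ ($g = \left(\left(44 + 125 - 26\right) + 7569\right) + 9364 = \left(143 + 7569\right) + 9364 = 7712 + 9364 = 17076$)
$y{\left(5 \right)} + g = \left(-2 + \frac{1}{5}\right) + 17076 = - \frac{9}{5} + 17076 = \frac{85371}{5}$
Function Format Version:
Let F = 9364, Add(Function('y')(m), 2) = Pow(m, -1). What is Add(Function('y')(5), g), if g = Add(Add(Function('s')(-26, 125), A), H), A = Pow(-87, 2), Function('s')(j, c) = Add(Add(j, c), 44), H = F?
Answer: Rational(85371, 5) ≈ 17074.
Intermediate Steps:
Function('y')(m) = Add(-2, Pow(m, -1))
H = 9364
Function('s')(j, c) = Add(44, c, j) (Function('s')(j, c) = Add(Add(c, j), 44) = Add(44, c, j))
A = 7569
g = 17076 (g = Add(Add(Add(44, 125, -26), 7569), 9364) = Add(Add(143, 7569), 9364) = Add(7712, 9364) = 17076)
Add(Function('y')(5), g) = Add(Add(-2, Pow(5, -1)), 17076) = Add(Add(-2, Rational(1, 5)), 17076) = Add(Rational(-9, 5), 17076) = Rational(85371, 5)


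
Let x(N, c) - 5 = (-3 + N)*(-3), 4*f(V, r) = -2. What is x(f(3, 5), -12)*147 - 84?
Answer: 4389/2 ≈ 2194.5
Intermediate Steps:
f(V, r) = -½ (f(V, r) = (¼)*(-2) = -½)
x(N, c) = 14 - 3*N (x(N, c) = 5 + (-3 + N)*(-3) = 5 + (9 - 3*N) = 14 - 3*N)
x(f(3, 5), -12)*147 - 84 = (14 - 3*(-½))*147 - 84 = (14 + 3/2)*147 - 84 = (31/2)*147 - 84 = 4557/2 - 84 = 4389/2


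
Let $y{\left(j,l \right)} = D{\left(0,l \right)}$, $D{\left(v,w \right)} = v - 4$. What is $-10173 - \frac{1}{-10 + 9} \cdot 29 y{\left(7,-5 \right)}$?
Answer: $-10289$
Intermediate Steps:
$D{\left(v,w \right)} = -4 + v$
$y{\left(j,l \right)} = -4$ ($y{\left(j,l \right)} = -4 + 0 = -4$)
$-10173 - \frac{1}{-10 + 9} \cdot 29 y{\left(7,-5 \right)} = -10173 - \frac{1}{-10 + 9} \cdot 29 \left(-4\right) = -10173 - \frac{1}{-1} \cdot 29 \left(-4\right) = -10173 - \left(-1\right) 29 \left(-4\right) = -10173 - \left(-29\right) \left(-4\right) = -10173 - 116 = -10289$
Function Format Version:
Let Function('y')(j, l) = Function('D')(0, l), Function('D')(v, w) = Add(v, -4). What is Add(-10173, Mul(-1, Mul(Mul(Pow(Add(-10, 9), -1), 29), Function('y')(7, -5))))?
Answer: -10289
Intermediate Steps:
Function('D')(v, w) = Add(-4, v)
Function('y')(j, l) = -4 (Function('y')(j, l) = Add(-4, 0) = -4)
Add(-10173, Mul(-1, Mul(Mul(Pow(Add(-10, 9), -1), 29), Function('y')(7, -5)))) = Add(-10173, Mul(-1, Mul(Mul(Pow(Add(-10, 9), -1), 29), -4))) = Add(-10173, Mul(-1, Mul(Mul(Pow(-1, -1), 29), -4))) = Add(-10173, Mul(-1, Mul(Mul(-1, 29), -4))) = Add(-10173, Mul(-1, Mul(-29, -4))) = Add(-10173, Mul(-1, 116)) = Add(-10173, -116) = -10289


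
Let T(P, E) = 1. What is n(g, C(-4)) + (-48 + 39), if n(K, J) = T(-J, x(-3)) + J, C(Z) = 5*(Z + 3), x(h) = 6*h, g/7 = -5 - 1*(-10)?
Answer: -13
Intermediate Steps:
g = 35 (g = 7*(-5 - 1*(-10)) = 7*(-5 + 10) = 7*5 = 35)
C(Z) = 15 + 5*Z (C(Z) = 5*(3 + Z) = 15 + 5*Z)
n(K, J) = 1 + J
n(g, C(-4)) + (-48 + 39) = (1 + (15 + 5*(-4))) + (-48 + 39) = (1 + (15 - 20)) - 9 = (1 - 5) - 9 = -4 - 9 = -13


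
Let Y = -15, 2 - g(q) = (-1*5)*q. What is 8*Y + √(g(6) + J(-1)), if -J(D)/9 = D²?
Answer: -120 + √23 ≈ -115.20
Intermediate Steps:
J(D) = -9*D²
g(q) = 2 + 5*q (g(q) = 2 - (-1*5)*q = 2 - (-5)*q = 2 + 5*q)
8*Y + √(g(6) + J(-1)) = 8*(-15) + √((2 + 5*6) - 9*(-1)²) = -120 + √((2 + 30) - 9*1) = -120 + √(32 - 9) = -120 + √23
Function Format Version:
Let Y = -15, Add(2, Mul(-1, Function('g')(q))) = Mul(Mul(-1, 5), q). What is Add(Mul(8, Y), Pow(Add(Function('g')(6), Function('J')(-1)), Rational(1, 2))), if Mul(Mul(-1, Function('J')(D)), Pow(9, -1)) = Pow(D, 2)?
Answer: Add(-120, Pow(23, Rational(1, 2))) ≈ -115.20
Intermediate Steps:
Function('J')(D) = Mul(-9, Pow(D, 2))
Function('g')(q) = Add(2, Mul(5, q)) (Function('g')(q) = Add(2, Mul(-1, Mul(Mul(-1, 5), q))) = Add(2, Mul(-1, Mul(-5, q))) = Add(2, Mul(5, q)))
Add(Mul(8, Y), Pow(Add(Function('g')(6), Function('J')(-1)), Rational(1, 2))) = Add(Mul(8, -15), Pow(Add(Add(2, Mul(5, 6)), Mul(-9, Pow(-1, 2))), Rational(1, 2))) = Add(-120, Pow(Add(Add(2, 30), Mul(-9, 1)), Rational(1, 2))) = Add(-120, Pow(Add(32, -9), Rational(1, 2))) = Add(-120, Pow(23, Rational(1, 2)))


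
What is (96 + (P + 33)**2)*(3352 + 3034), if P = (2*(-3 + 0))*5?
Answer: 670530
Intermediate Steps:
P = -30 (P = (2*(-3))*5 = -6*5 = -30)
(96 + (P + 33)**2)*(3352 + 3034) = (96 + (-30 + 33)**2)*(3352 + 3034) = (96 + 3**2)*6386 = (96 + 9)*6386 = 105*6386 = 670530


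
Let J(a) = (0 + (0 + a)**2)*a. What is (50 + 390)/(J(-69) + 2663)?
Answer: -220/162923 ≈ -0.0013503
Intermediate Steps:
J(a) = a**3 (J(a) = (0 + a**2)*a = a**2*a = a**3)
(50 + 390)/(J(-69) + 2663) = (50 + 390)/((-69)**3 + 2663) = 440/(-328509 + 2663) = 440/(-325846) = 440*(-1/325846) = -220/162923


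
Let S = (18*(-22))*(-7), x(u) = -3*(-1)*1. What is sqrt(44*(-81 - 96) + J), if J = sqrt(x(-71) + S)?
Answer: sqrt(-7788 + 5*sqrt(111)) ≈ 87.951*I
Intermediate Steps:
x(u) = 3 (x(u) = 3*1 = 3)
S = 2772 (S = -396*(-7) = 2772)
J = 5*sqrt(111) (J = sqrt(3 + 2772) = sqrt(2775) = 5*sqrt(111) ≈ 52.678)
sqrt(44*(-81 - 96) + J) = sqrt(44*(-81 - 96) + 5*sqrt(111)) = sqrt(44*(-177) + 5*sqrt(111)) = sqrt(-7788 + 5*sqrt(111))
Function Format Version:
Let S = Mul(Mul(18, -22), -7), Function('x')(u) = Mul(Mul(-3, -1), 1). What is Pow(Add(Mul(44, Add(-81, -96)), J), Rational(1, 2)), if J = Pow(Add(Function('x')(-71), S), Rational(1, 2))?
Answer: Pow(Add(-7788, Mul(5, Pow(111, Rational(1, 2)))), Rational(1, 2)) ≈ Mul(87.951, I)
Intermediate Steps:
Function('x')(u) = 3 (Function('x')(u) = Mul(3, 1) = 3)
S = 2772 (S = Mul(-396, -7) = 2772)
J = Mul(5, Pow(111, Rational(1, 2))) (J = Pow(Add(3, 2772), Rational(1, 2)) = Pow(2775, Rational(1, 2)) = Mul(5, Pow(111, Rational(1, 2))) ≈ 52.678)
Pow(Add(Mul(44, Add(-81, -96)), J), Rational(1, 2)) = Pow(Add(Mul(44, Add(-81, -96)), Mul(5, Pow(111, Rational(1, 2)))), Rational(1, 2)) = Pow(Add(Mul(44, -177), Mul(5, Pow(111, Rational(1, 2)))), Rational(1, 2)) = Pow(Add(-7788, Mul(5, Pow(111, Rational(1, 2)))), Rational(1, 2))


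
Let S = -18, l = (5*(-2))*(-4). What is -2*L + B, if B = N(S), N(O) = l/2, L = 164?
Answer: -308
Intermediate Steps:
l = 40 (l = -10*(-4) = 40)
N(O) = 20 (N(O) = 40/2 = 40*(1/2) = 20)
B = 20
-2*L + B = -2*164 + 20 = -328 + 20 = -308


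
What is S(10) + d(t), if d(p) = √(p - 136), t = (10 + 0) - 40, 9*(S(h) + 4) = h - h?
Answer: -4 + I*√166 ≈ -4.0 + 12.884*I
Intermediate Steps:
S(h) = -4 (S(h) = -4 + (h - h)/9 = -4 + (⅑)*0 = -4 + 0 = -4)
t = -30 (t = 10 - 40 = -30)
d(p) = √(-136 + p)
S(10) + d(t) = -4 + √(-136 - 30) = -4 + √(-166) = -4 + I*√166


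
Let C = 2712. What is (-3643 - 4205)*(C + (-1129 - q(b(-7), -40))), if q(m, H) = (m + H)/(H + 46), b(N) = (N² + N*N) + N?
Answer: -12356676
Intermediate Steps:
b(N) = N + 2*N² (b(N) = (N² + N²) + N = 2*N² + N = N + 2*N²)
q(m, H) = (H + m)/(46 + H)
(-3643 - 4205)*(C + (-1129 - q(b(-7), -40))) = (-3643 - 4205)*(2712 + (-1129 - (-40 - 7*(1 + 2*(-7)))/(46 - 40))) = -7848*(2712 + (-1129 - (-40 - 7*(1 - 14))/6)) = -7848*(2712 + (-1129 - (-40 - 7*(-13))/6)) = -7848*(2712 + (-1129 - (-40 + 91)/6)) = -7848*(2712 + (-1129 - 51/6)) = -7848*(2712 + (-1129 - 1*17/2)) = -7848*(2712 + (-1129 - 17/2)) = -7848*(2712 - 2275/2) = -7848*3149/2 = -12356676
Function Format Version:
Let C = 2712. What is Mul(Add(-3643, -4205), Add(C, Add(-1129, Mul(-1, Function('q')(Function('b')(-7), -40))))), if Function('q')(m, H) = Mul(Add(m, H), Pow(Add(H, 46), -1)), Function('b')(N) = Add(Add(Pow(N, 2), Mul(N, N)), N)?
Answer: -12356676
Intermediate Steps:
Function('b')(N) = Add(N, Mul(2, Pow(N, 2))) (Function('b')(N) = Add(Add(Pow(N, 2), Pow(N, 2)), N) = Add(Mul(2, Pow(N, 2)), N) = Add(N, Mul(2, Pow(N, 2))))
Function('q')(m, H) = Mul(Pow(Add(46, H), -1), Add(H, m)) (Function('q')(m, H) = Mul(Add(H, m), Pow(Add(46, H), -1)) = Mul(Pow(Add(46, H), -1), Add(H, m)))
Mul(Add(-3643, -4205), Add(C, Add(-1129, Mul(-1, Function('q')(Function('b')(-7), -40))))) = Mul(Add(-3643, -4205), Add(2712, Add(-1129, Mul(-1, Mul(Pow(Add(46, -40), -1), Add(-40, Mul(-7, Add(1, Mul(2, -7))))))))) = Mul(-7848, Add(2712, Add(-1129, Mul(-1, Mul(Pow(6, -1), Add(-40, Mul(-7, Add(1, -14)))))))) = Mul(-7848, Add(2712, Add(-1129, Mul(-1, Mul(Rational(1, 6), Add(-40, Mul(-7, -13))))))) = Mul(-7848, Add(2712, Add(-1129, Mul(-1, Mul(Rational(1, 6), Add(-40, 91)))))) = Mul(-7848, Add(2712, Add(-1129, Mul(-1, Mul(Rational(1, 6), 51))))) = Mul(-7848, Add(2712, Add(-1129, Mul(-1, Rational(17, 2))))) = Mul(-7848, Add(2712, Add(-1129, Rational(-17, 2)))) = Mul(-7848, Add(2712, Rational(-2275, 2))) = Mul(-7848, Rational(3149, 2)) = -12356676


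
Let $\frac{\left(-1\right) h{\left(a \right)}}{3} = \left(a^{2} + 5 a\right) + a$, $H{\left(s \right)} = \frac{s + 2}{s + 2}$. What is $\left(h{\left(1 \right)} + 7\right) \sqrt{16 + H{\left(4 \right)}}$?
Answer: $- 14 \sqrt{17} \approx -57.724$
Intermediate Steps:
$H{\left(s \right)} = 1$ ($H{\left(s \right)} = \frac{2 + s}{2 + s} = 1$)
$h{\left(a \right)} = - 18 a - 3 a^{2}$ ($h{\left(a \right)} = - 3 \left(\left(a^{2} + 5 a\right) + a\right) = - 3 \left(a^{2} + 6 a\right) = - 18 a - 3 a^{2}$)
$\left(h{\left(1 \right)} + 7\right) \sqrt{16 + H{\left(4 \right)}} = \left(\left(-3\right) 1 \left(6 + 1\right) + 7\right) \sqrt{16 + 1} = \left(\left(-3\right) 1 \cdot 7 + 7\right) \sqrt{17} = \left(-21 + 7\right) \sqrt{17} = - 14 \sqrt{17}$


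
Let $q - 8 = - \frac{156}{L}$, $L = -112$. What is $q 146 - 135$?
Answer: $\frac{17309}{14} \approx 1236.4$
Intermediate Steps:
$q = \frac{263}{28}$ ($q = 8 - \frac{156}{-112} = 8 - - \frac{39}{28} = 8 + \frac{39}{28} = \frac{263}{28} \approx 9.3929$)
$q 146 - 135 = \frac{263}{28} \cdot 146 - 135 = \frac{19199}{14} - 135 = \frac{17309}{14}$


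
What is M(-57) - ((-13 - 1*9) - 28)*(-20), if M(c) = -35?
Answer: -1035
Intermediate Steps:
M(-57) - ((-13 - 1*9) - 28)*(-20) = -35 - ((-13 - 1*9) - 28)*(-20) = -35 - ((-13 - 9) - 28)*(-20) = -35 - (-22 - 28)*(-20) = -35 - (-50)*(-20) = -35 - 1*1000 = -35 - 1000 = -1035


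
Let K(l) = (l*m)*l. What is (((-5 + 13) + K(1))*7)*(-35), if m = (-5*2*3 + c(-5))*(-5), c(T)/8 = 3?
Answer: -9310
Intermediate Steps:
c(T) = 24 (c(T) = 8*3 = 24)
m = 30 (m = (-5*2*3 + 24)*(-5) = (-10*3 + 24)*(-5) = (-30 + 24)*(-5) = -6*(-5) = 30)
K(l) = 30*l² (K(l) = (l*30)*l = (30*l)*l = 30*l²)
(((-5 + 13) + K(1))*7)*(-35) = (((-5 + 13) + 30*1²)*7)*(-35) = ((8 + 30*1)*7)*(-35) = ((8 + 30)*7)*(-35) = (38*7)*(-35) = 266*(-35) = -9310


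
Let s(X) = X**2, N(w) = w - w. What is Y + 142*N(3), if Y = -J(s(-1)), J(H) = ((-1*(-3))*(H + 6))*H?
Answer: -21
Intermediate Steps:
N(w) = 0
J(H) = H*(18 + 3*H) (J(H) = (3*(6 + H))*H = (18 + 3*H)*H = H*(18 + 3*H))
Y = -21 (Y = -3*(-1)**2*(6 + (-1)**2) = -3*(6 + 1) = -3*7 = -1*21 = -21)
Y + 142*N(3) = -21 + 142*0 = -21 + 0 = -21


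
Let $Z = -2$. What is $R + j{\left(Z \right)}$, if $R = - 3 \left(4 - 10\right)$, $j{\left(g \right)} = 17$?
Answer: $35$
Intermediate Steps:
$R = 18$ ($R = \left(-3\right) \left(-6\right) = 18$)
$R + j{\left(Z \right)} = 18 + 17 = 35$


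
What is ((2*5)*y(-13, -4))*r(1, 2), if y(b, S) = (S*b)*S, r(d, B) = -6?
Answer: 12480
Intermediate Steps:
y(b, S) = b*S**2
((2*5)*y(-13, -4))*r(1, 2) = ((2*5)*(-13*(-4)**2))*(-6) = (10*(-13*16))*(-6) = (10*(-208))*(-6) = -2080*(-6) = 12480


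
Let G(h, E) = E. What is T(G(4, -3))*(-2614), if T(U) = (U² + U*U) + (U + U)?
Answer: -31368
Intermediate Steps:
T(U) = 2*U + 2*U² (T(U) = (U² + U²) + 2*U = 2*U² + 2*U = 2*U + 2*U²)
T(G(4, -3))*(-2614) = (2*(-3)*(1 - 3))*(-2614) = (2*(-3)*(-2))*(-2614) = 12*(-2614) = -31368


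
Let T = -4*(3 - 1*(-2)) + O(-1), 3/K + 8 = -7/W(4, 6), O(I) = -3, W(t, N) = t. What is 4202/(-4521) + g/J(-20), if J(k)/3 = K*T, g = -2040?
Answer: -917096/9453 ≈ -97.016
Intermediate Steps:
K = -4/13 (K = 3/(-8 - 7/4) = 3/(-39/4) = 3*(-4/39) = -4/13 ≈ -0.30769)
T = -23 (T = -4*(3 - 1*(-2)) - 3 = -4*(3 + 2) - 3 = -4*5 - 3 = -20 - 3 = -23)
J(k) = 276/13 (J(k) = 3*(-4/13*(-23)) = 3*(92/13) = 276/13)
4202/(-4521) + g/J(-20) = 4202/(-4521) - 2040/276/13 = 4202*(-1/4521) - 2040*13/276 = -382/411 - 2210/23 = -917096/9453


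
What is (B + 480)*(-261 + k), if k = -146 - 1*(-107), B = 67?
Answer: -164100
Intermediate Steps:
k = -39 (k = -146 + 107 = -39)
(B + 480)*(-261 + k) = (67 + 480)*(-261 - 39) = 547*(-300) = -164100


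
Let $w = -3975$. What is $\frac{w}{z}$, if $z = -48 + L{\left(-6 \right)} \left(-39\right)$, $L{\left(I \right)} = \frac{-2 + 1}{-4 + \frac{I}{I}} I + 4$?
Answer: $\frac{1325}{42} \approx 31.548$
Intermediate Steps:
$L{\left(I \right)} = 4 + \frac{I}{3}$ ($L{\left(I \right)} = - \frac{1}{-4 + 1} I + 4 = - \frac{1}{-3} I + 4 = \left(-1\right) \left(- \frac{1}{3}\right) I + 4 = \frac{I}{3} + 4 = 4 + \frac{I}{3}$)
$z = -126$ ($z = -48 + \left(4 + \frac{1}{3} \left(-6\right)\right) \left(-39\right) = -48 + \left(4 - 2\right) \left(-39\right) = -48 + 2 \left(-39\right) = -48 - 78 = -126$)
$\frac{w}{z} = - \frac{3975}{-126} = \left(-3975\right) \left(- \frac{1}{126}\right) = \frac{1325}{42}$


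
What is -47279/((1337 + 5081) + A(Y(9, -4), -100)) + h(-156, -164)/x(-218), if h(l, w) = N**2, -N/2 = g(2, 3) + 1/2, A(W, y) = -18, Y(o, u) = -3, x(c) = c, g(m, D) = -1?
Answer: -5156611/697600 ≈ -7.3919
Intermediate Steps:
N = 1 (N = -2*(-1 + 1/2) = -2*(-1/2) = 1)
h(l, w) = 1 (h(l, w) = 1**2 = 1)
-47279/((1337 + 5081) + A(Y(9, -4), -100)) + h(-156, -164)/x(-218) = -47279/((1337 + 5081) - 18) + 1/(-218) = -47279/(6418 - 18) + 1*(-1/218) = -47279/6400 - 1/218 = -5156611/697600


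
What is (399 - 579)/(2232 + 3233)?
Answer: -36/1093 ≈ -0.032937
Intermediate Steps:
(399 - 579)/(2232 + 3233) = -180/5465 = -180*1/5465 = -36/1093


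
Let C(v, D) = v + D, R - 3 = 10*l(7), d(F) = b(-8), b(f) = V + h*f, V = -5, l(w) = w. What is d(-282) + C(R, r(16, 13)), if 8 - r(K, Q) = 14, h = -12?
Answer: 158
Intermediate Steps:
b(f) = -5 - 12*f
r(K, Q) = -6 (r(K, Q) = 8 - 1*14 = 8 - 14 = -6)
d(F) = 91 (d(F) = -5 - 12*(-8) = -5 + 96 = 91)
R = 73 (R = 3 + 10*7 = 3 + 70 = 73)
C(v, D) = D + v
d(-282) + C(R, r(16, 13)) = 91 + (-6 + 73) = 91 + 67 = 158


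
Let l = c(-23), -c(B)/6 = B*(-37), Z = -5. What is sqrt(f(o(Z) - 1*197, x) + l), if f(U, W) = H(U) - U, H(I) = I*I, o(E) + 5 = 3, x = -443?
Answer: sqrt(34694) ≈ 186.26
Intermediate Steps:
o(E) = -2 (o(E) = -5 + 3 = -2)
H(I) = I**2
f(U, W) = U**2 - U
c(B) = 222*B (c(B) = -6*B*(-37) = -(-222)*B = 222*B)
l = -5106 (l = 222*(-23) = -5106)
sqrt(f(o(Z) - 1*197, x) + l) = sqrt((-2 - 1*197)*(-1 + (-2 - 1*197)) - 5106) = sqrt((-2 - 197)*(-1 + (-2 - 197)) - 5106) = sqrt(-199*(-1 - 199) - 5106) = sqrt(-199*(-200) - 5106) = sqrt(39800 - 5106) = sqrt(34694)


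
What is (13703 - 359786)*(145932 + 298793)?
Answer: -153911762175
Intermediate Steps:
(13703 - 359786)*(145932 + 298793) = -346083*444725 = -153911762175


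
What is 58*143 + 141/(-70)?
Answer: 580439/70 ≈ 8292.0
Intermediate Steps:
58*143 + 141/(-70) = 8294 + 141*(-1/70) = 8294 - 141/70 = 580439/70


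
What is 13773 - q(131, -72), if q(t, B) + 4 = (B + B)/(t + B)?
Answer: 812987/59 ≈ 13779.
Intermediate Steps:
q(t, B) = -4 + 2*B/(B + t) (q(t, B) = -4 + (B + B)/(t + B) = -4 + (2*B)/(B + t) = -4 + 2*B/(B + t))
13773 - q(131, -72) = 13773 - 2*(-1*(-72) - 2*131)/(-72 + 131) = 13773 - 2*(72 - 262)/59 = 13773 - 2*(-190)/59 = 13773 - 1*(-380/59) = 13773 + 380/59 = 812987/59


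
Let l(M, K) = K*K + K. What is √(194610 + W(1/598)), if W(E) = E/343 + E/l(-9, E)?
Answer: 9*√740168390884709514/17551898 ≈ 441.15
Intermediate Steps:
l(M, K) = K + K² (l(M, K) = K² + K = K + K²)
W(E) = 1/(1 + E) + E/343 (W(E) = E/343 + E/((E*(1 + E))) = E*(1/343) + E*(1/(E*(1 + E))) = E/343 + 1/(1 + E) = 1/(1 + E) + E/343)
√(194610 + W(1/598)) = √(194610 + (343 + (1 + 1/598)/598)/(343*(1 + 1/598))) = √(194610 + (343 + (1/598)*(599/598))/(343*(599/598))) = √(194610 + (1/343)*(598/599)*(343 + 599/357604)) = √(194610 + (1/343)*(598/599)*(122658771/357604)) = √(194610 + 122658771/122863286) = √(23910546747231/122863286) = 9*√740168390884709514/17551898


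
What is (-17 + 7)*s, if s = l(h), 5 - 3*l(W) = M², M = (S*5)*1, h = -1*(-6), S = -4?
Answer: 3950/3 ≈ 1316.7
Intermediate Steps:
h = 6
M = -20 (M = -4*5*1 = -20*1 = -20)
l(W) = -395/3 (l(W) = 5/3 - ⅓*(-20)² = 5/3 - ⅓*400 = 5/3 - 400/3 = -395/3)
s = -395/3 ≈ -131.67
(-17 + 7)*s = (-17 + 7)*(-395/3) = -10*(-395/3) = 3950/3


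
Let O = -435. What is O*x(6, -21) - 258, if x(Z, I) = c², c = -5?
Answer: -11133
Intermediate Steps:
x(Z, I) = 25 (x(Z, I) = (-5)² = 25)
O*x(6, -21) - 258 = -435*25 - 258 = -10875 - 258 = -11133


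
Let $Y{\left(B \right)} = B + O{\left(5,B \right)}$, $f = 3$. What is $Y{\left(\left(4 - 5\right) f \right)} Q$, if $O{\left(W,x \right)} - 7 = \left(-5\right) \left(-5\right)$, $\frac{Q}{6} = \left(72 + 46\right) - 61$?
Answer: $9918$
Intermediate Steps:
$Q = 342$ ($Q = 6 \left(\left(72 + 46\right) - 61\right) = 6 \left(118 - 61\right) = 6 \cdot 57 = 342$)
$O{\left(W,x \right)} = 32$ ($O{\left(W,x \right)} = 7 - -25 = 7 + 25 = 32$)
$Y{\left(B \right)} = 32 + B$ ($Y{\left(B \right)} = B + 32 = 32 + B$)
$Y{\left(\left(4 - 5\right) f \right)} Q = \left(32 + \left(4 - 5\right) 3\right) 342 = \left(32 - 3\right) 342 = 29 \cdot 342 = 9918$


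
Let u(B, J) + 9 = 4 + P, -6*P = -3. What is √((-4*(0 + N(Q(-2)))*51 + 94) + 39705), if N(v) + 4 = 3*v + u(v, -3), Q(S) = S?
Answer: 13*√253 ≈ 206.78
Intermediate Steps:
P = ½ (P = -⅙*(-3) = ½ ≈ 0.50000)
u(B, J) = -9/2 (u(B, J) = -9 + (4 + ½) = -9 + 9/2 = -9/2)
N(v) = -17/2 + 3*v (N(v) = -4 + (3*v - 9/2) = -4 + (-9/2 + 3*v) = -17/2 + 3*v)
√((-4*(0 + N(Q(-2)))*51 + 94) + 39705) = √((-4*(0 + (-17/2 + 3*(-2)))*51 + 94) + 39705) = √((-4*(0 + (-17/2 - 6))*51 + 94) + 39705) = √((-4*(0 - 29/2)*51 + 94) + 39705) = √((-4*(-29/2)*51 + 94) + 39705) = √((58*51 + 94) + 39705) = √((2958 + 94) + 39705) = √(3052 + 39705) = √42757 = 13*√253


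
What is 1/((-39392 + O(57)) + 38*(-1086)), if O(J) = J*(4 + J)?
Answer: -1/77183 ≈ -1.2956e-5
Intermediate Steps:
1/((-39392 + O(57)) + 38*(-1086)) = 1/((-39392 + 57*(4 + 57)) + 38*(-1086)) = 1/((-39392 + 57*61) - 41268) = 1/((-39392 + 3477) - 41268) = 1/(-35915 - 41268) = 1/(-77183) = -1/77183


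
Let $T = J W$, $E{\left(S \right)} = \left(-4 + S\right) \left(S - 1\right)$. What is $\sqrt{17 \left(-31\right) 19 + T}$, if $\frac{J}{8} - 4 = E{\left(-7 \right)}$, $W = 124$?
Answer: $\sqrt{81251} \approx 285.05$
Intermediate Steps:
$E{\left(S \right)} = \left(-1 + S\right) \left(-4 + S\right)$ ($E{\left(S \right)} = \left(-4 + S\right) \left(-1 + S\right) = \left(-1 + S\right) \left(-4 + S\right)$)
$J = 736$ ($J = 32 + 8 \left(4 + \left(-7\right)^{2} - -35\right) = 32 + 8 \left(4 + 49 + 35\right) = 32 + 8 \cdot 88 = 32 + 704 = 736$)
$T = 91264$ ($T = 736 \cdot 124 = 91264$)
$\sqrt{17 \left(-31\right) 19 + T} = \sqrt{17 \left(-31\right) 19 + 91264} = \sqrt{\left(-527\right) 19 + 91264} = \sqrt{-10013 + 91264} = \sqrt{81251}$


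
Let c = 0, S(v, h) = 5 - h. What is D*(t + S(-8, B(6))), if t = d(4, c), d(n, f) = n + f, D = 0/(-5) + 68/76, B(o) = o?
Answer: 51/19 ≈ 2.6842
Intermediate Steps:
D = 17/19 (D = 0*(-⅕) + 68*(1/76) = 0 + 17/19 = 17/19 ≈ 0.89474)
d(n, f) = f + n
t = 4 (t = 0 + 4 = 4)
D*(t + S(-8, B(6))) = 17*(4 + (5 - 1*6))/19 = 17*(4 + (5 - 6))/19 = 17*(4 - 1)/19 = (17/19)*3 = 51/19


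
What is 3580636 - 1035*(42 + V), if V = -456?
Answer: 4009126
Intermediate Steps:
3580636 - 1035*(42 + V) = 3580636 - 1035*(42 - 456) = 3580636 - 1035*(-414) = 3580636 - 1*(-428490) = 3580636 + 428490 = 4009126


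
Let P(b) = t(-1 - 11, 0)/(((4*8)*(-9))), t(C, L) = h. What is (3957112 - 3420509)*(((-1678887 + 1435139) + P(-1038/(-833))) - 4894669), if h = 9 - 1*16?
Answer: -794099509749667/288 ≈ -2.7573e+12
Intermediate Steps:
h = -7 (h = 9 - 16 = -7)
t(C, L) = -7
P(b) = 7/288 (P(b) = -7/((4*8)*(-9)) = -7/(32*(-9)) = -7/(-288) = -7*(-1/288) = 7/288)
(3957112 - 3420509)*(((-1678887 + 1435139) + P(-1038/(-833))) - 4894669) = (3957112 - 3420509)*(((-1678887 + 1435139) + 7/288) - 4894669) = 536603*((-243748 + 7/288) - 4894669) = 536603*(-70199417/288 - 4894669) = 536603*(-1479864089/288) = -794099509749667/288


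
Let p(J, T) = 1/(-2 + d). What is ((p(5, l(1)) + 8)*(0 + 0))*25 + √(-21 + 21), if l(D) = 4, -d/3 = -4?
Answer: 0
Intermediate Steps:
d = 12 (d = -3*(-4) = 12)
p(J, T) = ⅒ (p(J, T) = 1/(-2 + 12) = 1/10 = ⅒)
((p(5, l(1)) + 8)*(0 + 0))*25 + √(-21 + 21) = ((⅒ + 8)*(0 + 0))*25 + √(-21 + 21) = ((81/10)*0)*25 + √0 = 0*25 + 0 = 0 + 0 = 0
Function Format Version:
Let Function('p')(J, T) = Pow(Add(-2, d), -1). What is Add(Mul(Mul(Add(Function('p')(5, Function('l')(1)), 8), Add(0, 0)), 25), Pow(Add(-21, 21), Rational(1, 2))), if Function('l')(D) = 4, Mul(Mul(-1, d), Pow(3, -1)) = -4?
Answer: 0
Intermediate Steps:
d = 12 (d = Mul(-3, -4) = 12)
Function('p')(J, T) = Rational(1, 10) (Function('p')(J, T) = Pow(Add(-2, 12), -1) = Pow(10, -1) = Rational(1, 10))
Add(Mul(Mul(Add(Function('p')(5, Function('l')(1)), 8), Add(0, 0)), 25), Pow(Add(-21, 21), Rational(1, 2))) = Add(Mul(Mul(Add(Rational(1, 10), 8), Add(0, 0)), 25), Pow(Add(-21, 21), Rational(1, 2))) = Add(Mul(Mul(Rational(81, 10), 0), 25), Pow(0, Rational(1, 2))) = Add(Mul(0, 25), 0) = Add(0, 0) = 0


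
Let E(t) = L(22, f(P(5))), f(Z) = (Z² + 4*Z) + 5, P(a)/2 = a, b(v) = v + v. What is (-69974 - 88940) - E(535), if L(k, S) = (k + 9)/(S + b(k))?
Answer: -30034777/189 ≈ -1.5891e+5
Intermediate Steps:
b(v) = 2*v
P(a) = 2*a
f(Z) = 5 + Z² + 4*Z
L(k, S) = (9 + k)/(S + 2*k) (L(k, S) = (k + 9)/(S + 2*k) = (9 + k)/(S + 2*k))
E(t) = 31/189 (E(t) = (9 + 22)/((5 + (2*5)² + 4*(2*5)) + 2*22) = 31/((5 + 10² + 4*10) + 44) = 31/((5 + 100 + 40) + 44) = 31/(145 + 44) = 31/189)
(-69974 - 88940) - E(535) = (-69974 - 88940) - 1*31/189 = -158914 - 31/189 = -30034777/189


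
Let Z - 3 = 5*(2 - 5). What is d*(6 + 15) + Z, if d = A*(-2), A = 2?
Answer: -96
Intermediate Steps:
d = -4 (d = 2*(-2) = -4)
Z = -12 (Z = 3 + 5*(2 - 5) = 3 + 5*(-3) = 3 - 15 = -12)
d*(6 + 15) + Z = -4*(6 + 15) - 12 = -4*21 - 12 = -84 - 12 = -96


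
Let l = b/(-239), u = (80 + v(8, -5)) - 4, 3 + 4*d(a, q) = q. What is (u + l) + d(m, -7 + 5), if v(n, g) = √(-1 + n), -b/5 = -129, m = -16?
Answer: 68881/956 + √7 ≈ 74.697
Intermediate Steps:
b = 645 (b = -5*(-129) = 645)
d(a, q) = -¾ + q/4
u = 76 + √7 (u = (80 + √(-1 + 8)) - 4 = (80 + √7) - 4 = 76 + √7 ≈ 78.646)
l = -645/239 (l = 645/(-239) = 645*(-1/239) = -645/239 ≈ -2.6987)
(u + l) + d(m, -7 + 5) = ((76 + √7) - 645/239) + (-¾ + (-7 + 5)/4) = (17519/239 + √7) + (-¾ + (¼)*(-2)) = (17519/239 + √7) + (-¾ - ½) = (17519/239 + √7) - 5/4 = 68881/956 + √7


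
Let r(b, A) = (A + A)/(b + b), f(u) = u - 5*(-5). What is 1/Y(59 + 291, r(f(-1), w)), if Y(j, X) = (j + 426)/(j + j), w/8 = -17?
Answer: 175/194 ≈ 0.90206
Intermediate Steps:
w = -136 (w = 8*(-17) = -136)
f(u) = 25 + u (f(u) = u + 25 = 25 + u)
r(b, A) = A/b (r(b, A) = (2*A)/((2*b)) = (2*A)*(1/(2*b)) = A/b)
Y(j, X) = (426 + j)/(2*j) (Y(j, X) = (426 + j)/((2*j)) = (426 + j)*(1/(2*j)) = (426 + j)/(2*j))
1/Y(59 + 291, r(f(-1), w)) = 1/((426 + (59 + 291))/(2*(59 + 291))) = 1/((1/2)*(426 + 350)/350) = 1/((1/2)*(1/350)*776) = 1/(194/175) = 175/194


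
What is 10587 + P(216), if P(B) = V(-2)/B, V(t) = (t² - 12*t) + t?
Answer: 1143409/108 ≈ 10587.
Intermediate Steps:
V(t) = t² - 11*t
P(B) = 26/B (P(B) = (-2*(-11 - 2))/B = (-2*(-13))/B = 26/B)
10587 + P(216) = 10587 + 26/216 = 10587 + 26*(1/216) = 10587 + 13/108 = 1143409/108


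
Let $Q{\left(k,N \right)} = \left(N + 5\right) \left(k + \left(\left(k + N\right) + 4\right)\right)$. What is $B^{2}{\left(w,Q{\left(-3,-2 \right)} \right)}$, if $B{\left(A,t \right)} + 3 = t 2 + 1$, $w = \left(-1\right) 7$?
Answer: $676$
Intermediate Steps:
$w = -7$
$Q{\left(k,N \right)} = \left(5 + N\right) \left(4 + N + 2 k\right)$ ($Q{\left(k,N \right)} = \left(5 + N\right) \left(k + \left(\left(N + k\right) + 4\right)\right) = \left(5 + N\right) \left(k + \left(4 + N + k\right)\right) = \left(5 + N\right) \left(4 + N + 2 k\right)$)
$B{\left(A,t \right)} = -2 + 2 t$ ($B{\left(A,t \right)} = -3 + \left(t 2 + 1\right) = -3 + \left(2 t + 1\right) = -3 + \left(1 + 2 t\right) = -2 + 2 t$)
$B^{2}{\left(w,Q{\left(-3,-2 \right)} \right)} = \left(-2 + 2 \left(20 + \left(-2\right)^{2} + 9 \left(-2\right) + 10 \left(-3\right) + 2 \left(-2\right) \left(-3\right)\right)\right)^{2} = \left(-2 + 2 \left(20 + 4 - 18 - 30 + 12\right)\right)^{2} = \left(-2 + 2 \left(-12\right)\right)^{2} = \left(-2 - 24\right)^{2} = \left(-26\right)^{2} = 676$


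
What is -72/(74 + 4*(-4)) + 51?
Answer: 1443/29 ≈ 49.759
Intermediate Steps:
-72/(74 + 4*(-4)) + 51 = -72/(74 - 16) + 51 = -72/58 + 51 = -72*1/58 + 51 = -36/29 + 51 = 1443/29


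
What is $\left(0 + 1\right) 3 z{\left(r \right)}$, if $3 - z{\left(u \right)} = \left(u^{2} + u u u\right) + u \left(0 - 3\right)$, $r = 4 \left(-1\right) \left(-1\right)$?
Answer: $-195$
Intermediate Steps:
$r = 4$ ($r = \left(-4\right) \left(-1\right) = 4$)
$z{\left(u \right)} = 3 - u^{2} - u^{3} + 3 u$ ($z{\left(u \right)} = 3 - \left(\left(u^{2} + u u u\right) + u \left(0 - 3\right)\right) = 3 - \left(\left(u^{2} + u^{2} u\right) + u \left(-3\right)\right) = 3 - \left(\left(u^{2} + u^{3}\right) - 3 u\right) = 3 - \left(u^{2} + u^{3} - 3 u\right) = 3 - u^{2} - u^{3} + 3 u$)
$\left(0 + 1\right) 3 z{\left(r \right)} = \left(0 + 1\right) 3 \left(3 - 4^{2} - 4^{3} + 3 \cdot 4\right) = 1 \cdot 3 \left(3 - 16 - 64 + 12\right) = 3 \left(3 - 16 - 64 + 12\right) = 3 \left(-65\right) = -195$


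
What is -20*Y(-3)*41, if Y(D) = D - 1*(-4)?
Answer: -820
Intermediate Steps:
Y(D) = 4 + D (Y(D) = D + 4 = 4 + D)
-20*Y(-3)*41 = -20*(4 - 3)*41 = -20*1*41 = -20*41 = -820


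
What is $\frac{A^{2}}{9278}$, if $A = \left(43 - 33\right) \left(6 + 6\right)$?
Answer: $\frac{7200}{4639} \approx 1.5521$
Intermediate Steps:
$A = 120$ ($A = 10 \cdot 12 = 120$)
$\frac{A^{2}}{9278} = \frac{120^{2}}{9278} = 14400 \cdot \frac{1}{9278} = \frac{7200}{4639}$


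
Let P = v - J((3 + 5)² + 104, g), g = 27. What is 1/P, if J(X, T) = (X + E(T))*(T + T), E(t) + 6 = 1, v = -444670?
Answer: -1/453472 ≈ -2.2052e-6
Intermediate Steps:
E(t) = -5 (E(t) = -6 + 1 = -5)
J(X, T) = 2*T*(-5 + X) (J(X, T) = (X - 5)*(T + T) = (-5 + X)*(2*T) = 2*T*(-5 + X))
P = -453472 (P = -444670 - 2*27*(-5 + ((3 + 5)² + 104)) = -444670 - 2*27*(-5 + (8² + 104)) = -444670 - 2*27*(-5 + (64 + 104)) = -444670 - 2*27*(-5 + 168) = -444670 - 2*27*163 = -444670 - 1*8802 = -444670 - 8802 = -453472)
1/P = 1/(-453472) = -1/453472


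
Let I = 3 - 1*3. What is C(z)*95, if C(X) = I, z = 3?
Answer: 0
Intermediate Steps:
I = 0 (I = 3 - 3 = 0)
C(X) = 0
C(z)*95 = 0*95 = 0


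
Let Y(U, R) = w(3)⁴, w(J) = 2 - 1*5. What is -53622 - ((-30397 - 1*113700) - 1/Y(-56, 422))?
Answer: 7328476/81 ≈ 90475.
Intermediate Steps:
w(J) = -3 (w(J) = 2 - 5 = -3)
Y(U, R) = 81 (Y(U, R) = (-3)⁴ = 81)
-53622 - ((-30397 - 1*113700) - 1/Y(-56, 422)) = -53622 - ((-30397 - 1*113700) - 1/81) = -53622 - ((-30397 - 113700) - 1*1/81) = -53622 - (-144097 - 1/81) = -53622 - 1*(-11671858/81) = -53622 + 11671858/81 = 7328476/81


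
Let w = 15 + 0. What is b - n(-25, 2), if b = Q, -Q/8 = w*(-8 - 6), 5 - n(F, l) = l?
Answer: 1677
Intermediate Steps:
w = 15
n(F, l) = 5 - l
Q = 1680 (Q = -120*(-8 - 6) = -120*(-14) = -8*(-210) = 1680)
b = 1680
b - n(-25, 2) = 1680 - (5 - 1*2) = 1680 - (5 - 2) = 1680 - 1*3 = 1680 - 3 = 1677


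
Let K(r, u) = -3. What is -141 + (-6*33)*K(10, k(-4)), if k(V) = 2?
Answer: 453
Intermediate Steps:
-141 + (-6*33)*K(10, k(-4)) = -141 - 6*33*(-3) = -141 - 198*(-3) = -141 + 594 = 453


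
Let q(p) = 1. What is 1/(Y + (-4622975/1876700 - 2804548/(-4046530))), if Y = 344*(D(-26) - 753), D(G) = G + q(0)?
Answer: -21697493860/5806982087344649 ≈ -3.7364e-6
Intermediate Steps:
D(G) = 1 + G (D(G) = G + 1 = 1 + G)
Y = -267632 (Y = 344*((1 - 26) - 753) = 344*(-25 - 753) = 344*(-778) = -267632)
1/(Y + (-4622975/1876700 - 2804548/(-4046530))) = 1/(-267632 + (-4622975/1876700 - 2804548/(-4046530))) = 1/(-267632 + (-4622975*1/1876700 - 2804548*(-1/4046530))) = 1/(-267632 + (-26417/10724 + 1402274/2023265)) = 1/(-267632 - 38410605129/21697493860) = 1/(-5806982087344649/21697493860) = -21697493860/5806982087344649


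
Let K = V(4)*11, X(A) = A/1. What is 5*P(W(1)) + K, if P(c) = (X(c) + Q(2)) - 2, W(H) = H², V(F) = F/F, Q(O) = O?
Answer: 16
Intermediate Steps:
X(A) = A (X(A) = A*1 = A)
V(F) = 1
P(c) = c (P(c) = (c + 2) - 2 = (2 + c) - 2 = c)
K = 11 (K = 1*11 = 11)
5*P(W(1)) + K = 5*1² + 11 = 5*1 + 11 = 5 + 11 = 16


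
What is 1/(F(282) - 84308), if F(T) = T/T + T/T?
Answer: -1/84306 ≈ -1.1862e-5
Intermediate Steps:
F(T) = 2 (F(T) = 1 + 1 = 2)
1/(F(282) - 84308) = 1/(2 - 84308) = 1/(-84306) = -1/84306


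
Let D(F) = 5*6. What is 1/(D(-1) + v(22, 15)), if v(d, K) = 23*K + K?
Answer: 1/390 ≈ 0.0025641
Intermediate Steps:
v(d, K) = 24*K
D(F) = 30
1/(D(-1) + v(22, 15)) = 1/(30 + 24*15) = 1/(30 + 360) = 1/390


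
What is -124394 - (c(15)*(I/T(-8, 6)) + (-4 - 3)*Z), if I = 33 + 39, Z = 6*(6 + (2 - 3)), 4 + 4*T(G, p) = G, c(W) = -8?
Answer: -124376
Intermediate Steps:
T(G, p) = -1 + G/4
Z = 30 (Z = 6*(6 - 1) = 6*5 = 30)
I = 72
-124394 - (c(15)*(I/T(-8, 6)) + (-4 - 3)*Z) = -124394 - (-576/(-1 + (¼)*(-8)) + (-4 - 3)*30) = -124394 - (-576/(-1 - 2) - 7*30) = -124394 - (-576/(-3) - 210) = -124394 - (-576*(-1)/3 - 210) = -124394 - (-8*(-24) - 210) = -124394 - (192 - 210) = -124394 - 1*(-18) = -124394 + 18 = -124376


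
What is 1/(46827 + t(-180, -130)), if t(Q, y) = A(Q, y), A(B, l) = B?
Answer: 1/46647 ≈ 2.1438e-5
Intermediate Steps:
t(Q, y) = Q
1/(46827 + t(-180, -130)) = 1/(46827 - 180) = 1/46647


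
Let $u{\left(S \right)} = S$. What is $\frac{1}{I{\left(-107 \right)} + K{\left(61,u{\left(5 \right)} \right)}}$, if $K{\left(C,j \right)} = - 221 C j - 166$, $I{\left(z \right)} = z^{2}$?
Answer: $- \frac{1}{56122} \approx -1.7818 \cdot 10^{-5}$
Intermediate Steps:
$K{\left(C,j \right)} = -166 - 221 C j$ ($K{\left(C,j \right)} = - 221 C j - 166 = -166 - 221 C j$)
$\frac{1}{I{\left(-107 \right)} + K{\left(61,u{\left(5 \right)} \right)}} = \frac{1}{\left(-107\right)^{2} - \left(166 + 13481 \cdot 5\right)} = \frac{1}{11449 - 67571} = \frac{1}{-56122} = - \frac{1}{56122}$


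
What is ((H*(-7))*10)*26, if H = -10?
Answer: 18200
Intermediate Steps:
((H*(-7))*10)*26 = (-10*(-7)*10)*26 = (70*10)*26 = 700*26 = 18200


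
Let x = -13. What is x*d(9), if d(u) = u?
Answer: -117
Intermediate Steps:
x*d(9) = -13*9 = -117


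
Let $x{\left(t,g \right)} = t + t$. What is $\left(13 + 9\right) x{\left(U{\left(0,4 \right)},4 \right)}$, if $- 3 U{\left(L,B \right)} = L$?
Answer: $0$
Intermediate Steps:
$U{\left(L,B \right)} = - \frac{L}{3}$
$x{\left(t,g \right)} = 2 t$
$\left(13 + 9\right) x{\left(U{\left(0,4 \right)},4 \right)} = \left(13 + 9\right) 2 \left(\left(- \frac{1}{3}\right) 0\right) = 22 \cdot 2 \cdot 0 = 22 \cdot 0 = 0$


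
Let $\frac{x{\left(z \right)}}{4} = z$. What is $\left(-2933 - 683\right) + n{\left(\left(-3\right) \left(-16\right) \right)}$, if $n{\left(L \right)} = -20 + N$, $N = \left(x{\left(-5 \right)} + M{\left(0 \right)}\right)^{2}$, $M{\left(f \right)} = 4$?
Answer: $-3380$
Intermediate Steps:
$x{\left(z \right)} = 4 z$
$N = 256$ ($N = \left(4 \left(-5\right) + 4\right)^{2} = \left(-20 + 4\right)^{2} = \left(-16\right)^{2} = 256$)
$n{\left(L \right)} = 236$ ($n{\left(L \right)} = -20 + 256 = 236$)
$\left(-2933 - 683\right) + n{\left(\left(-3\right) \left(-16\right) \right)} = \left(-2933 - 683\right) + 236 = -3616 + 236 = -3380$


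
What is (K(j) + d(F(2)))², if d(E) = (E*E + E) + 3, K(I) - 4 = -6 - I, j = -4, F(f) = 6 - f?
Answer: 625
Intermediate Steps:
K(I) = -2 - I (K(I) = 4 + (-6 - I) = -2 - I)
d(E) = 3 + E + E² (d(E) = (E² + E) + 3 = (E + E²) + 3 = 3 + E + E²)
(K(j) + d(F(2)))² = ((-2 - 1*(-4)) + (3 + (6 - 1*2) + (6 - 1*2)²))² = ((-2 + 4) + (3 + (6 - 2) + (6 - 2)²))² = (2 + (3 + 4 + 4²))² = (2 + (3 + 4 + 16))² = (2 + 23)² = 25² = 625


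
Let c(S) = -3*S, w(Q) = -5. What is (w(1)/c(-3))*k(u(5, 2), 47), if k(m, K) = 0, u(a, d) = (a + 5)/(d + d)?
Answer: 0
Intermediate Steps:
u(a, d) = (5 + a)/(2*d) (u(a, d) = (5 + a)/((2*d)) = (5 + a)*(1/(2*d)) = (5 + a)/(2*d))
(w(1)/c(-3))*k(u(5, 2), 47) = -5/((-3*(-3)))*0 = -5/9*0 = 0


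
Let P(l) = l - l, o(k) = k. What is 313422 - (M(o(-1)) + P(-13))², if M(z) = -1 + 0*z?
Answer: 313421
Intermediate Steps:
M(z) = -1 (M(z) = -1 + 0 = -1)
P(l) = 0
313422 - (M(o(-1)) + P(-13))² = 313422 - (-1 + 0)² = 313422 - 1*(-1)² = 313422 - 1*1 = 313422 - 1 = 313421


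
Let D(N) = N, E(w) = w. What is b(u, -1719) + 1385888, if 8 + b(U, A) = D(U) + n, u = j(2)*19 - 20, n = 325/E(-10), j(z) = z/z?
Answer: 2771693/2 ≈ 1.3858e+6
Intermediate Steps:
j(z) = 1
n = -65/2 (n = 325/(-10) = 325*(-1/10) = -65/2 ≈ -32.500)
u = -1 (u = 1*19 - 20 = 19 - 20 = -1)
b(U, A) = -81/2 + U (b(U, A) = -8 + (U - 65/2) = -8 + (-65/2 + U) = -81/2 + U)
b(u, -1719) + 1385888 = (-81/2 - 1) + 1385888 = -83/2 + 1385888 = 2771693/2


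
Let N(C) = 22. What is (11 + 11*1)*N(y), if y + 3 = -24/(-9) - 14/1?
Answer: 484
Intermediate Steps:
y = -43/3 (y = -3 + (-24/(-9) - 14/1) = -3 + (-24*(-⅑) - 14*1) = -3 + (8/3 - 14) = -3 - 34/3 = -43/3 ≈ -14.333)
(11 + 11*1)*N(y) = (11 + 11*1)*22 = (11 + 11)*22 = 22*22 = 484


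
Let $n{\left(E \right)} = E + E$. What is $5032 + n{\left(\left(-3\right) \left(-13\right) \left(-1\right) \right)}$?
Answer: $4954$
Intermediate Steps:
$n{\left(E \right)} = 2 E$
$5032 + n{\left(\left(-3\right) \left(-13\right) \left(-1\right) \right)} = 5032 + 2 \left(-3\right) \left(-13\right) \left(-1\right) = 5032 + 2 \cdot 39 \left(-1\right) = 5032 + 2 \left(-39\right) = 5032 - 78 = 4954$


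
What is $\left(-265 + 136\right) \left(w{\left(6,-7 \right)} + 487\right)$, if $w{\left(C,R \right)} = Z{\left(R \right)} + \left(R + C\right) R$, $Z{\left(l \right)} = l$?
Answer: $-62823$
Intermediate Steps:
$w{\left(C,R \right)} = R + R \left(C + R\right)$ ($w{\left(C,R \right)} = R + \left(R + C\right) R = R + \left(C + R\right) R = R + R \left(C + R\right)$)
$\left(-265 + 136\right) \left(w{\left(6,-7 \right)} + 487\right) = \left(-265 + 136\right) \left(- 7 \left(1 + 6 - 7\right) + 487\right) = - 129 \left(\left(-7\right) 0 + 487\right) = - 129 \left(0 + 487\right) = \left(-129\right) 487 = -62823$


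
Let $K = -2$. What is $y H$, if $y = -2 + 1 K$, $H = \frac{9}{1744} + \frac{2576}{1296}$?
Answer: $- \frac{281513}{35316} \approx -7.9713$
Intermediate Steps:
$H = \frac{281513}{141264}$ ($H = 9 \cdot \frac{1}{1744} + 2576 \cdot \frac{1}{1296} = \frac{9}{1744} + \frac{161}{81} = \frac{281513}{141264} \approx 1.9928$)
$y = -4$ ($y = -2 + 1 \left(-2\right) = -2 - 2 = -4$)
$y H = \left(-4\right) \frac{281513}{141264} = - \frac{281513}{35316}$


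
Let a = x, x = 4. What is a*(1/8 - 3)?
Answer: -23/2 ≈ -11.500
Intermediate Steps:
a = 4
a*(1/8 - 3) = 4*(1/8 - 3) = 4*(⅛ - 3) = 4*(-23/8) = -23/2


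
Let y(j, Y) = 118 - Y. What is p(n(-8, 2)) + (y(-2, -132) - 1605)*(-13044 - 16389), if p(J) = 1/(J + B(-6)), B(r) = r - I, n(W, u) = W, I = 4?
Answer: 717870869/18 ≈ 3.9882e+7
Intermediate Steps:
B(r) = -4 + r (B(r) = r - 1*4 = r - 4 = -4 + r)
p(J) = 1/(-10 + J) (p(J) = 1/(J + (-4 - 6)) = 1/(J - 10) = 1/(-10 + J))
p(n(-8, 2)) + (y(-2, -132) - 1605)*(-13044 - 16389) = 1/(-10 - 8) + ((118 - 1*(-132)) - 1605)*(-13044 - 16389) = 1/(-18) + ((118 + 132) - 1605)*(-29433) = -1/18 + (250 - 1605)*(-29433) = -1/18 - 1355*(-29433) = -1/18 + 39881715 = 717870869/18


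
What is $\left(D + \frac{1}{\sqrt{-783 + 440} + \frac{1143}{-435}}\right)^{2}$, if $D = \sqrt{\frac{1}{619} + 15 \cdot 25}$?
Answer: $\frac{\left(89755 + \sqrt{143685994} \left(-381 + 1015 i \sqrt{7}\right)\right)^{2}}{383161 \left(-381 + 1015 i \sqrt{7}\right)^{2}} \approx 374.71 - 2.0492 i$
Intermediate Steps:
$D = \frac{\sqrt{143685994}}{619}$ ($D = \sqrt{\frac{1}{619} + 375} = \sqrt{\frac{232126}{619}} = \frac{\sqrt{143685994}}{619} \approx 19.365$)
$\left(D + \frac{1}{\sqrt{-783 + 440} + \frac{1143}{-435}}\right)^{2} = \left(\frac{\sqrt{143685994}}{619} + \frac{1}{\sqrt{-783 + 440} + \frac{1143}{-435}}\right)^{2} = \left(\frac{\sqrt{143685994}}{619} + \frac{1}{\sqrt{-343} + 1143 \left(- \frac{1}{435}\right)}\right)^{2} = \left(\frac{\sqrt{143685994}}{619} + \frac{1}{7 i \sqrt{7} - \frac{381}{145}}\right)^{2} = \left(\frac{\sqrt{143685994}}{619} + \frac{1}{- \frac{381}{145} + 7 i \sqrt{7}}\right)^{2} = \left(\frac{1}{- \frac{381}{145} + 7 i \sqrt{7}} + \frac{\sqrt{143685994}}{619}\right)^{2}$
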